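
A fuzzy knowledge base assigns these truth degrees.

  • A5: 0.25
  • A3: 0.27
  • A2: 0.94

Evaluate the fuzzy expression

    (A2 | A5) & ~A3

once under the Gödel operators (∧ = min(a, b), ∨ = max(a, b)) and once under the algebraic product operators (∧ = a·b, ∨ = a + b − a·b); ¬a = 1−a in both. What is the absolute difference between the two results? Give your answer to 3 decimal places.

0.033

Under Gödel:
  A2 | A5 = max(a, b) on (0.94, 0.25) = 0.94
  ~A3 = 1 − 0.27 = 0.73
  (A2 | A5) & ~A3 = min(a, b) on (0.94, 0.73) = 0.73
  → value = 0.7300
Under algebraic product:
  A2 | A5 = a + b − a·b on (0.9400, 0.2500) = 0.9550
  ~A3 = 1 − 0.2700 = 0.7300
  (A2 | A5) & ~A3 = a·b on (0.9550, 0.7300) = 0.6971
  → value = 0.6971
|0.7300 − 0.6971| = 0.033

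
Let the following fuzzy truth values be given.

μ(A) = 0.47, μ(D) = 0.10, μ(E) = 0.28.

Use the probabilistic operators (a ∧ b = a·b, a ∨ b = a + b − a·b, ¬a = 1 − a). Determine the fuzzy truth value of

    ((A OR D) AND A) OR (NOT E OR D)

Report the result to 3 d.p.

0.810

A OR D = a + b − a·b on (0.4700, 0.1000) = 0.5230
(A OR D) AND A = a·b on (0.5230, 0.4700) = 0.2458
NOT E = 1 − 0.2800 = 0.7200
NOT E OR D = a + b − a·b on (0.7200, 0.1000) = 0.7480
((A OR D) AND A) OR (NOT E OR D) = a + b − a·b on (0.2458, 0.7480) = 0.8099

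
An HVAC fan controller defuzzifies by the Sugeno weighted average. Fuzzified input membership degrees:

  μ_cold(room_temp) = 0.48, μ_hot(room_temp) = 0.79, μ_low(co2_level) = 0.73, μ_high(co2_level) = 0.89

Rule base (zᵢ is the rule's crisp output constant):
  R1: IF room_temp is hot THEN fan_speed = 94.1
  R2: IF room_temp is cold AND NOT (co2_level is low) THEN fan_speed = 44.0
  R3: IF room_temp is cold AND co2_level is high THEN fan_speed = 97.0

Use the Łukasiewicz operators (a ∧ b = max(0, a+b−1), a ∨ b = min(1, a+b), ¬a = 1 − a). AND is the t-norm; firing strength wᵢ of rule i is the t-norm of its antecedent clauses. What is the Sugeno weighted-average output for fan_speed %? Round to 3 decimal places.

R1 (z=94.1): hot=0.79 → w = 0.79
R2 (z=44.0): cold=0.48, ¬low=1−0.73=0.27; AND[max(0, a+b−1)] → w = 0.00
R3 (z=97.0): cold=0.48, high=0.89; AND[max(0, a+b−1)] → w = 0.37
Weighted average = (0.79·94.1 + 0.00·44.0 + 0.37·97.0) / (0.79 + 0.00 + 0.37)
  = 110.2290 / 1.1600 = 95.025

95.025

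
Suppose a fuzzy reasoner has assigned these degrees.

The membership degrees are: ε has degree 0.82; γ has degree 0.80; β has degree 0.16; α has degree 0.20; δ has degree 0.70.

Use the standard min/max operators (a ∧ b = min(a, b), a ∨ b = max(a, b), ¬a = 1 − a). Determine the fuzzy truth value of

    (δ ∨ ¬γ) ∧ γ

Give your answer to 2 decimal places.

0.70

¬γ = 1 − 0.80 = 0.20
δ ∨ ¬γ = max(a, b) on (0.70, 0.20) = 0.70
(δ ∨ ¬γ) ∧ γ = min(a, b) on (0.70, 0.80) = 0.70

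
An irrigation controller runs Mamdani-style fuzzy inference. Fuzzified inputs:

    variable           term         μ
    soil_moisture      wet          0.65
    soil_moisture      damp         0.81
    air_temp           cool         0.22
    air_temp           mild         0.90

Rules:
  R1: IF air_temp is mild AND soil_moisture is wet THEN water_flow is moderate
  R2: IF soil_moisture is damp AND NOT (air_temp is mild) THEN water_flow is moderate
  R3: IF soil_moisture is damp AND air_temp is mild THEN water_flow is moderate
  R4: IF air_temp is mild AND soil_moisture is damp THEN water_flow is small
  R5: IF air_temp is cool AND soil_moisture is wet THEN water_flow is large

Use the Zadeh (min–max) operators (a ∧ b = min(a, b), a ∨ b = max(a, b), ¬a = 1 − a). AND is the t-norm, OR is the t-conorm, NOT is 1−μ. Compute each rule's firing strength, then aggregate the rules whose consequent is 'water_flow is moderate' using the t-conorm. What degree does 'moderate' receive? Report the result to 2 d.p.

R1: mild=0.90, wet=0.65; AND[min(a, b)] → w = 0.65
R2: damp=0.81, ¬mild=1−0.90=0.10; AND[min(a, b)] → w = 0.10
R3: damp=0.81, mild=0.90; AND[min(a, b)] → w = 0.81
R4: mild=0.90, damp=0.81; AND[min(a, b)] → w = 0.81
R5: cool=0.22, wet=0.65; AND[min(a, b)] → w = 0.22
Rules with consequent 'moderate': {R1, R2, R3} → strengths 0.65, 0.10, 0.81
Aggregate via t-conorm [max(a, b)]: 0.81

0.81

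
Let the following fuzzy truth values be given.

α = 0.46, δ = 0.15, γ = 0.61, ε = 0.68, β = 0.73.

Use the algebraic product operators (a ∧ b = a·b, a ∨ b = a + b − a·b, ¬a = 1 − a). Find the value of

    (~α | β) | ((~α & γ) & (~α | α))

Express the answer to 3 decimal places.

~α = 1 − 0.4600 = 0.5400
~α | β = a + b − a·b on (0.5400, 0.7300) = 0.8758
~α = 1 − 0.4600 = 0.5400
~α & γ = a·b on (0.5400, 0.6100) = 0.3294
~α = 1 − 0.4600 = 0.5400
~α | α = a + b − a·b on (0.5400, 0.4600) = 0.7516
(~α & γ) & (~α | α) = a·b on (0.3294, 0.7516) = 0.2476
(~α | β) | ((~α & γ) & (~α | α)) = a + b − a·b on (0.8758, 0.2476) = 0.9065

0.907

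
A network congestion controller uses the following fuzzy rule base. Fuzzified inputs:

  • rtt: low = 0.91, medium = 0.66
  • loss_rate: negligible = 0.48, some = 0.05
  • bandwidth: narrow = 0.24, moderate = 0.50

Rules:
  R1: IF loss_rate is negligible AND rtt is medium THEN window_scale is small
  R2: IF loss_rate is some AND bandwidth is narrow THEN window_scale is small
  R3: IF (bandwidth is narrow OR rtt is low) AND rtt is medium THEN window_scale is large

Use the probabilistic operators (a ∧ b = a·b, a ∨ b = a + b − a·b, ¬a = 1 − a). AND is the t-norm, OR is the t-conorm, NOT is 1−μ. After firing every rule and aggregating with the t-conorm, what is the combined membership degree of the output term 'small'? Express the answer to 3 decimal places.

R1: negligible=0.48, medium=0.66; AND[a·b] → w = 0.3168
R2: some=0.05, narrow=0.24; AND[a·b] → w = 0.0120
R3: (narrow=0.24 OR low=0.91) = 0.9316; AND[a·b] with medium=0.66 → w = 0.6149
Rules with consequent 'small': {R1, R2} → strengths 0.3168, 0.0120
Aggregate via t-conorm [a + b − a·b]: 0.3250

0.325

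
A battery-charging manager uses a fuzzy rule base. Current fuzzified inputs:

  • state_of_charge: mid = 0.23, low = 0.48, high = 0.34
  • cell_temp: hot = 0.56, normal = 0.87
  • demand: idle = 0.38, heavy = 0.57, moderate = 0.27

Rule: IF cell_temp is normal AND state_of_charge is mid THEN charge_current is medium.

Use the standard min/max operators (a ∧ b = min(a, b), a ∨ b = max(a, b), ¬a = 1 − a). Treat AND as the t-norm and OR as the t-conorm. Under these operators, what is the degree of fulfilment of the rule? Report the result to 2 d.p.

0.23

firing strength: normal=0.87, mid=0.23; AND[min(a, b)] → w = 0.23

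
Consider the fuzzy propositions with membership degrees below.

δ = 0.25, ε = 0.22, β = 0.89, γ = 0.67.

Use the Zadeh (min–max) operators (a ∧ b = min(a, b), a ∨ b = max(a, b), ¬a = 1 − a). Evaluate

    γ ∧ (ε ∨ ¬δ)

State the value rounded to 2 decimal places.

¬δ = 1 − 0.25 = 0.75
ε ∨ ¬δ = max(a, b) on (0.22, 0.75) = 0.75
γ ∧ (ε ∨ ¬δ) = min(a, b) on (0.67, 0.75) = 0.67

0.67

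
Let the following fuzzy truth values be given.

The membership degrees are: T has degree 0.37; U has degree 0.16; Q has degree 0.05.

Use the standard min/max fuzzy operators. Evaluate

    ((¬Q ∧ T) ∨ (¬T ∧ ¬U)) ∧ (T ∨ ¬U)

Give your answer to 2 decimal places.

¬Q = 1 − 0.05 = 0.95
¬Q ∧ T = min(a, b) on (0.95, 0.37) = 0.37
¬T = 1 − 0.37 = 0.63
¬U = 1 − 0.16 = 0.84
¬T ∧ ¬U = min(a, b) on (0.63, 0.84) = 0.63
(¬Q ∧ T) ∨ (¬T ∧ ¬U) = max(a, b) on (0.37, 0.63) = 0.63
¬U = 1 − 0.16 = 0.84
T ∨ ¬U = max(a, b) on (0.37, 0.84) = 0.84
((¬Q ∧ T) ∨ (¬T ∧ ¬U)) ∧ (T ∨ ¬U) = min(a, b) on (0.63, 0.84) = 0.63

0.63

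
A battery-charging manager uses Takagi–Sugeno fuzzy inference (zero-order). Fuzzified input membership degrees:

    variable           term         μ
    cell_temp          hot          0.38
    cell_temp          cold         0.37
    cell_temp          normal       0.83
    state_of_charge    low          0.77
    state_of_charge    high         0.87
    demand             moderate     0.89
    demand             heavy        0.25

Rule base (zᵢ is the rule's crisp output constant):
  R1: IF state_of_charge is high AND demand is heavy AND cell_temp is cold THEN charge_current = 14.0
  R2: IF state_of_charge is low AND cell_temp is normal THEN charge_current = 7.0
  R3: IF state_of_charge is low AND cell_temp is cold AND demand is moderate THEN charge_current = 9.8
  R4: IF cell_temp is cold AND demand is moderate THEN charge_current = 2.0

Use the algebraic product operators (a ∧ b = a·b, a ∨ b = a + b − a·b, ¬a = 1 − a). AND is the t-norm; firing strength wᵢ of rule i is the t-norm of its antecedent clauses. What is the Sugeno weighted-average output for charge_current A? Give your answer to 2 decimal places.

R1 (z=14.0): high=0.87, heavy=0.25, cold=0.37; AND[a·b] → w = 0.0805
R2 (z=7.0): low=0.77, normal=0.83; AND[a·b] → w = 0.6391
R3 (z=9.8): low=0.77, cold=0.37, moderate=0.89; AND[a·b] → w = 0.2536
R4 (z=2.0): cold=0.37, moderate=0.89; AND[a·b] → w = 0.3293
Weighted average = (0.0805·14.0 + 0.6391·7.0 + 0.2536·9.8 + 0.3293·2.0) / (0.0805 + 0.6391 + 0.2536 + 0.3293)
  = 8.7438 / 1.3024 = 6.71

6.71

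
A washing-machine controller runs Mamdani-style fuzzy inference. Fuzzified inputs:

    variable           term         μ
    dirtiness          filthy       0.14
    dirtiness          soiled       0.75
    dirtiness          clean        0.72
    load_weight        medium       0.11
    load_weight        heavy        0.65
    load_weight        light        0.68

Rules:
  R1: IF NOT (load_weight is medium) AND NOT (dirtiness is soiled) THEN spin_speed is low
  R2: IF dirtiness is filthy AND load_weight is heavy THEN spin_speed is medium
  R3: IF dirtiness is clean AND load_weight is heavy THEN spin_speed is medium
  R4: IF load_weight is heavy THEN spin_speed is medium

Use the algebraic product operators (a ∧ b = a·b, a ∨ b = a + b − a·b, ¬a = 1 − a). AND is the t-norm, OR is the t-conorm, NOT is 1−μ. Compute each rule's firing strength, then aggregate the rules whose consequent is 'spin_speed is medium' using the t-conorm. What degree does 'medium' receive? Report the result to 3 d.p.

0.831

R1: ¬medium=1−0.11=0.89, ¬soiled=1−0.75=0.25; AND[a·b] → w = 0.2225
R2: filthy=0.14, heavy=0.65; AND[a·b] → w = 0.0910
R3: clean=0.72, heavy=0.65; AND[a·b] → w = 0.4680
R4: heavy=0.65 → w = 0.6500
Rules with consequent 'medium': {R2, R3, R4} → strengths 0.0910, 0.4680, 0.6500
Aggregate via t-conorm [a + b − a·b]: 0.8307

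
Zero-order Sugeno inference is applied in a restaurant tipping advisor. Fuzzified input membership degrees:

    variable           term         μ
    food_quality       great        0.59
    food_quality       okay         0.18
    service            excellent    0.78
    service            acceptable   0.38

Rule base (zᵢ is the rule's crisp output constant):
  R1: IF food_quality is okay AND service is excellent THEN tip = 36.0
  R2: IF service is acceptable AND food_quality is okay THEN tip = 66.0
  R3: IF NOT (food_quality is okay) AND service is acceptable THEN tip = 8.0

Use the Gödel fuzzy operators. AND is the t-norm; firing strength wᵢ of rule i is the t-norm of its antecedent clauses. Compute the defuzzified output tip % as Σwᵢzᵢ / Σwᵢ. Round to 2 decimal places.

28.92

R1 (z=36.0): okay=0.18, excellent=0.78; AND[min(a, b)] → w = 0.18
R2 (z=66.0): acceptable=0.38, okay=0.18; AND[min(a, b)] → w = 0.18
R3 (z=8.0): ¬okay=1−0.18=0.82, acceptable=0.38; AND[min(a, b)] → w = 0.38
Weighted average = (0.18·36.0 + 0.18·66.0 + 0.38·8.0) / (0.18 + 0.18 + 0.38)
  = 21.4000 / 0.7400 = 28.92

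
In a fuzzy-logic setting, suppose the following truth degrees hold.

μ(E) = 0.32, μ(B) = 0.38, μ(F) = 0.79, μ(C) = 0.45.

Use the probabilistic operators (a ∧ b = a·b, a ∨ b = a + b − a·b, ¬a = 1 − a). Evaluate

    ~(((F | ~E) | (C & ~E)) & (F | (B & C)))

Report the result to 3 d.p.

0.213

~E = 1 − 0.3200 = 0.6800
F | ~E = a + b − a·b on (0.7900, 0.6800) = 0.9328
~E = 1 − 0.3200 = 0.6800
C & ~E = a·b on (0.4500, 0.6800) = 0.3060
(F | ~E) | (C & ~E) = a + b − a·b on (0.9328, 0.3060) = 0.9534
B & C = a·b on (0.3800, 0.4500) = 0.1710
F | (B & C) = a + b − a·b on (0.7900, 0.1710) = 0.8259
((F | ~E) | (C & ~E)) & (F | (B & C)) = a·b on (0.9534, 0.8259) = 0.7874
~(((F | ~E) | (C & ~E)) & (F | (B & C))) = 1 − 0.7874 = 0.2126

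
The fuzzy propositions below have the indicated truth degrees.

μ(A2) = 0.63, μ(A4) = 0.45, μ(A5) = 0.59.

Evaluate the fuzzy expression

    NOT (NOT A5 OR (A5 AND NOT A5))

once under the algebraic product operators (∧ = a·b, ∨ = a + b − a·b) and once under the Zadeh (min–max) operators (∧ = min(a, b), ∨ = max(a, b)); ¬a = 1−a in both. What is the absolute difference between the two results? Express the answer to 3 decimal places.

Under algebraic product:
  NOT A5 = 1 − 0.5900 = 0.4100
  NOT A5 = 1 − 0.5900 = 0.4100
  A5 AND NOT A5 = a·b on (0.5900, 0.4100) = 0.2419
  NOT A5 OR (A5 AND NOT A5) = a + b − a·b on (0.4100, 0.2419) = 0.5527
  NOT (NOT A5 OR (A5 AND NOT A5)) = 1 − 0.5527 = 0.4473
  → value = 0.4473
Under Zadeh (min–max):
  NOT A5 = 1 − 0.59 = 0.41
  NOT A5 = 1 − 0.59 = 0.41
  A5 AND NOT A5 = min(a, b) on (0.59, 0.41) = 0.41
  NOT A5 OR (A5 AND NOT A5) = max(a, b) on (0.41, 0.41) = 0.41
  NOT (NOT A5 OR (A5 AND NOT A5)) = 1 − 0.41 = 0.59
  → value = 0.5900
|0.4473 − 0.5900| = 0.143

0.143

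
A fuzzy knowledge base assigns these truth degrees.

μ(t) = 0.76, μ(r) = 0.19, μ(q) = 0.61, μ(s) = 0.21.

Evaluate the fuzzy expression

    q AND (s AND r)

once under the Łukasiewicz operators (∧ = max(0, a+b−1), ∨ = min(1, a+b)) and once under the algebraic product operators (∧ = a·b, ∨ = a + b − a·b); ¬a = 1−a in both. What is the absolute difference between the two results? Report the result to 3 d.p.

0.024

Under Łukasiewicz:
  s AND r = max(0, a+b−1) on (0.21, 0.19) = 0.00
  q AND (s AND r) = max(0, a+b−1) on (0.61, 0.00) = 0.00
  → value = 0.0000
Under algebraic product:
  s AND r = a·b on (0.2100, 0.1900) = 0.0399
  q AND (s AND r) = a·b on (0.6100, 0.0399) = 0.0243
  → value = 0.0243
|0.0000 − 0.0243| = 0.024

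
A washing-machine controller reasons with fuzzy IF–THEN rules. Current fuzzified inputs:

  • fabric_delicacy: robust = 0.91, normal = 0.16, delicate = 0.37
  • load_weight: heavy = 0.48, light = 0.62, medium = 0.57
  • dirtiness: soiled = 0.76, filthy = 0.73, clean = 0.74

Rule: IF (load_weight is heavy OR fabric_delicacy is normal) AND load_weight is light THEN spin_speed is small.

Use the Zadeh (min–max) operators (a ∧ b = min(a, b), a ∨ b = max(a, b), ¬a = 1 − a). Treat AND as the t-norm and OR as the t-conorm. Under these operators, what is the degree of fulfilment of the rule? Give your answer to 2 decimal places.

firing strength: (heavy=0.48 OR normal=0.16) = 0.48; AND[min(a, b)] with light=0.62 → w = 0.48

0.48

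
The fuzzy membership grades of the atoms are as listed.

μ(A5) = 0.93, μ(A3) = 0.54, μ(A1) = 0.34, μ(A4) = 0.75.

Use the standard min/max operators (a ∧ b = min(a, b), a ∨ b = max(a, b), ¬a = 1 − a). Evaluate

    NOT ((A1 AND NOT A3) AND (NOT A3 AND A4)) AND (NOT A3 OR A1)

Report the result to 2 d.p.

NOT A3 = 1 − 0.54 = 0.46
A1 AND NOT A3 = min(a, b) on (0.34, 0.46) = 0.34
NOT A3 = 1 − 0.54 = 0.46
NOT A3 AND A4 = min(a, b) on (0.46, 0.75) = 0.46
(A1 AND NOT A3) AND (NOT A3 AND A4) = min(a, b) on (0.34, 0.46) = 0.34
NOT ((A1 AND NOT A3) AND (NOT A3 AND A4)) = 1 − 0.34 = 0.66
NOT A3 = 1 − 0.54 = 0.46
NOT A3 OR A1 = max(a, b) on (0.46, 0.34) = 0.46
NOT ((A1 AND NOT A3) AND (NOT A3 AND A4)) AND (NOT A3 OR A1) = min(a, b) on (0.66, 0.46) = 0.46

0.46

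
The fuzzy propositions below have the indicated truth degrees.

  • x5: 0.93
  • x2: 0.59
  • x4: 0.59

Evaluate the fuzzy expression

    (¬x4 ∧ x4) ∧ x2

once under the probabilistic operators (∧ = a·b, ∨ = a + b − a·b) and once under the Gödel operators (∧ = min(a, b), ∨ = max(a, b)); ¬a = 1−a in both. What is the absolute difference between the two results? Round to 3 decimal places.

Under probabilistic:
  ¬x4 = 1 − 0.5900 = 0.4100
  ¬x4 ∧ x4 = a·b on (0.4100, 0.5900) = 0.2419
  (¬x4 ∧ x4) ∧ x2 = a·b on (0.2419, 0.5900) = 0.1427
  → value = 0.1427
Under Gödel:
  ¬x4 = 1 − 0.59 = 0.41
  ¬x4 ∧ x4 = min(a, b) on (0.41, 0.59) = 0.41
  (¬x4 ∧ x4) ∧ x2 = min(a, b) on (0.41, 0.59) = 0.41
  → value = 0.4100
|0.1427 − 0.4100| = 0.267

0.267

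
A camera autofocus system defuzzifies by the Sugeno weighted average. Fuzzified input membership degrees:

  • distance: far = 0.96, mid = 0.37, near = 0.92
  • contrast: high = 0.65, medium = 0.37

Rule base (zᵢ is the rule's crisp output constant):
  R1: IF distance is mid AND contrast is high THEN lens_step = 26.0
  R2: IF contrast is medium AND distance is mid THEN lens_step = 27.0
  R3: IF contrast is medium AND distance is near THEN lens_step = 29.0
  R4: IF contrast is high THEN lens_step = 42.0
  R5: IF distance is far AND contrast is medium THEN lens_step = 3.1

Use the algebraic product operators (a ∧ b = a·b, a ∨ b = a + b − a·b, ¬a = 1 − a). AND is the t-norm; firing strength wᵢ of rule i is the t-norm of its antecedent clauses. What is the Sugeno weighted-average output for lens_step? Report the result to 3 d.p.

27.987

R1 (z=26.0): mid=0.37, high=0.65; AND[a·b] → w = 0.2405
R2 (z=27.0): medium=0.37, mid=0.37; AND[a·b] → w = 0.1369
R3 (z=29.0): medium=0.37, near=0.92; AND[a·b] → w = 0.3404
R4 (z=42.0): high=0.65 → w = 0.6500
R5 (z=3.1): far=0.96, medium=0.37; AND[a·b] → w = 0.3552
Weighted average = (0.2405·26.0 + 0.1369·27.0 + 0.3404·29.0 + 0.6500·42.0 + 0.3552·3.1) / (0.2405 + 0.1369 + 0.3404 + 0.6500 + 0.3552)
  = 48.2220 / 1.7230 = 27.987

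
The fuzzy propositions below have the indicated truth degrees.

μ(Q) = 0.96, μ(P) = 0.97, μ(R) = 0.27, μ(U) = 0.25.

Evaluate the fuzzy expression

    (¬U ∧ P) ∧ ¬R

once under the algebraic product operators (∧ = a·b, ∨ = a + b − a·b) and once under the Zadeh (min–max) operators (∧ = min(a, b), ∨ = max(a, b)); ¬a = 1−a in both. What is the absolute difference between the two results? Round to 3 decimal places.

0.199

Under algebraic product:
  ¬U = 1 − 0.2500 = 0.7500
  ¬U ∧ P = a·b on (0.7500, 0.9700) = 0.7275
  ¬R = 1 − 0.2700 = 0.7300
  (¬U ∧ P) ∧ ¬R = a·b on (0.7275, 0.7300) = 0.5311
  → value = 0.5311
Under Zadeh (min–max):
  ¬U = 1 − 0.25 = 0.75
  ¬U ∧ P = min(a, b) on (0.75, 0.97) = 0.75
  ¬R = 1 − 0.27 = 0.73
  (¬U ∧ P) ∧ ¬R = min(a, b) on (0.75, 0.73) = 0.73
  → value = 0.7300
|0.5311 − 0.7300| = 0.199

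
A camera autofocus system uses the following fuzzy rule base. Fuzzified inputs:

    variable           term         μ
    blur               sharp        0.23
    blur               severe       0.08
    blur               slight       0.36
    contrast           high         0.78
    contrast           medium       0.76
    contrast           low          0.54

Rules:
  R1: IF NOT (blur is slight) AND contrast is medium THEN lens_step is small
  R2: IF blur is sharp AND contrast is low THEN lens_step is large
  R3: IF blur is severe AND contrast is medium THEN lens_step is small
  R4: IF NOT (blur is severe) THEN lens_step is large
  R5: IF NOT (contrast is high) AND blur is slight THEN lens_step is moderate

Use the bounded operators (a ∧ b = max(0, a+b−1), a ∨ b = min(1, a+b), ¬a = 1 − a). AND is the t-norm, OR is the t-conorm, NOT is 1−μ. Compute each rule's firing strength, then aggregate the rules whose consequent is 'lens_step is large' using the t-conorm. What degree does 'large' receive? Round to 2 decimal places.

R1: ¬slight=1−0.36=0.64, medium=0.76; AND[max(0, a+b−1)] → w = 0.40
R2: sharp=0.23, low=0.54; AND[max(0, a+b−1)] → w = 0.00
R3: severe=0.08, medium=0.76; AND[max(0, a+b−1)] → w = 0.00
R4: ¬severe=1−0.08=0.92 → w = 0.92
R5: ¬high=1−0.78=0.22, slight=0.36; AND[max(0, a+b−1)] → w = 0.00
Rules with consequent 'large': {R2, R4} → strengths 0.00, 0.92
Aggregate via t-conorm [min(1, a+b)]: 0.92

0.92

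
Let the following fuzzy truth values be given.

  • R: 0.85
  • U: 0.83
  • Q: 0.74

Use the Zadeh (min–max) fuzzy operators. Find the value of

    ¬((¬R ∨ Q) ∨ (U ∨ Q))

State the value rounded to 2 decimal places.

0.17

¬R = 1 − 0.85 = 0.15
¬R ∨ Q = max(a, b) on (0.15, 0.74) = 0.74
U ∨ Q = max(a, b) on (0.83, 0.74) = 0.83
(¬R ∨ Q) ∨ (U ∨ Q) = max(a, b) on (0.74, 0.83) = 0.83
¬((¬R ∨ Q) ∨ (U ∨ Q)) = 1 − 0.83 = 0.17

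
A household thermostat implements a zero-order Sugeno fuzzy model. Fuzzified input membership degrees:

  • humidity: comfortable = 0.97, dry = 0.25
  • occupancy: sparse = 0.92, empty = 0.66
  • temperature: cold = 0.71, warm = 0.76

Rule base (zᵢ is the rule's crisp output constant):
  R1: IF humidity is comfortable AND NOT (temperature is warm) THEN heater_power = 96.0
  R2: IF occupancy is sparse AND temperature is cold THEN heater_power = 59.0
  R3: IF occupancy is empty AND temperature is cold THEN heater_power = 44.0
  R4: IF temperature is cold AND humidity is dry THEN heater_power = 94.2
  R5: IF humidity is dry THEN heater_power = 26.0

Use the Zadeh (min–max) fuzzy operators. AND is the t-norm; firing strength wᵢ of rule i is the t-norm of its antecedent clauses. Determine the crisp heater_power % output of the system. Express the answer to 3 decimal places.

58.777

R1 (z=96.0): comfortable=0.97, ¬warm=1−0.76=0.24; AND[min(a, b)] → w = 0.24
R2 (z=59.0): sparse=0.92, cold=0.71; AND[min(a, b)] → w = 0.71
R3 (z=44.0): empty=0.66, cold=0.71; AND[min(a, b)] → w = 0.66
R4 (z=94.2): cold=0.71, dry=0.25; AND[min(a, b)] → w = 0.25
R5 (z=26.0): dry=0.25 → w = 0.25
Weighted average = (0.24·96.0 + 0.71·59.0 + 0.66·44.0 + 0.25·94.2 + 0.25·26.0) / (0.24 + 0.71 + 0.66 + 0.25 + 0.25)
  = 124.0200 / 2.1100 = 58.777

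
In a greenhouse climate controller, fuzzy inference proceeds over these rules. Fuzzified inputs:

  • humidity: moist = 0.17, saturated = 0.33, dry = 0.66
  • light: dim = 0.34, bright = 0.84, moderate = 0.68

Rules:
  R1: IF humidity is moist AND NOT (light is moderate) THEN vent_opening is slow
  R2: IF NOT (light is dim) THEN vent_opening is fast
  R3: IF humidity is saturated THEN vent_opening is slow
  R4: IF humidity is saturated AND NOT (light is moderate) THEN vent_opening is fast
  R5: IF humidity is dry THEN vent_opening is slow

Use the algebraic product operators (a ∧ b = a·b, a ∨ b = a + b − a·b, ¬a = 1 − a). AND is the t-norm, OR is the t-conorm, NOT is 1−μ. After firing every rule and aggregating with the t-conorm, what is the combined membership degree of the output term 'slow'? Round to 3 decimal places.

R1: moist=0.17, ¬moderate=1−0.68=0.32; AND[a·b] → w = 0.0544
R2: ¬dim=1−0.34=0.66 → w = 0.6600
R3: saturated=0.33 → w = 0.3300
R4: saturated=0.33, ¬moderate=1−0.68=0.32; AND[a·b] → w = 0.1056
R5: dry=0.66 → w = 0.6600
Rules with consequent 'slow': {R1, R3, R5} → strengths 0.0544, 0.3300, 0.6600
Aggregate via t-conorm [a + b − a·b]: 0.7846

0.785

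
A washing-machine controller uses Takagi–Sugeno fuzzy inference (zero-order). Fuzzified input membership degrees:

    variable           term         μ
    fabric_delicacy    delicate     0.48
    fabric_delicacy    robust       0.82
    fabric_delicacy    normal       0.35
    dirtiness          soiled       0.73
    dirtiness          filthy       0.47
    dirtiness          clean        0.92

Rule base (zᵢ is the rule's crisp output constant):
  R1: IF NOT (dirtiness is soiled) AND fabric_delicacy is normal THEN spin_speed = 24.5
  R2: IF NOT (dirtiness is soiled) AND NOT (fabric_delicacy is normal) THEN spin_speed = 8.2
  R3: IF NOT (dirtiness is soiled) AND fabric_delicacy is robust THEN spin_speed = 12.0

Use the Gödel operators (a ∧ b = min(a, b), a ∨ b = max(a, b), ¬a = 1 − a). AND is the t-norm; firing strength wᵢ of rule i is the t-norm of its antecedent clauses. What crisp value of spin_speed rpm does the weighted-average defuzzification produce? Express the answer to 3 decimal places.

14.900

R1 (z=24.5): ¬soiled=1−0.73=0.27, normal=0.35; AND[min(a, b)] → w = 0.27
R2 (z=8.2): ¬soiled=1−0.73=0.27, ¬normal=1−0.35=0.65; AND[min(a, b)] → w = 0.27
R3 (z=12.0): ¬soiled=1−0.73=0.27, robust=0.82; AND[min(a, b)] → w = 0.27
Weighted average = (0.27·24.5 + 0.27·8.2 + 0.27·12.0) / (0.27 + 0.27 + 0.27)
  = 12.0690 / 0.8100 = 14.900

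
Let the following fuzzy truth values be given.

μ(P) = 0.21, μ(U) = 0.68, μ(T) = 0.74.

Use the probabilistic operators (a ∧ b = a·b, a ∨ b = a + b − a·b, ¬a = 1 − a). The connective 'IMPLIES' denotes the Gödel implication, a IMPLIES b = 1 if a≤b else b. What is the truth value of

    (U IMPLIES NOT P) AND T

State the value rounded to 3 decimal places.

NOT P = 1 − 0.2100 = 0.7900
U IMPLIES NOT P  [Gödel: 1 if a≤b else b] with a=0.6800, b=0.7900 → 1.0000
(U IMPLIES NOT P) AND T = a·b on (1.0000, 0.7400) = 0.7400

0.740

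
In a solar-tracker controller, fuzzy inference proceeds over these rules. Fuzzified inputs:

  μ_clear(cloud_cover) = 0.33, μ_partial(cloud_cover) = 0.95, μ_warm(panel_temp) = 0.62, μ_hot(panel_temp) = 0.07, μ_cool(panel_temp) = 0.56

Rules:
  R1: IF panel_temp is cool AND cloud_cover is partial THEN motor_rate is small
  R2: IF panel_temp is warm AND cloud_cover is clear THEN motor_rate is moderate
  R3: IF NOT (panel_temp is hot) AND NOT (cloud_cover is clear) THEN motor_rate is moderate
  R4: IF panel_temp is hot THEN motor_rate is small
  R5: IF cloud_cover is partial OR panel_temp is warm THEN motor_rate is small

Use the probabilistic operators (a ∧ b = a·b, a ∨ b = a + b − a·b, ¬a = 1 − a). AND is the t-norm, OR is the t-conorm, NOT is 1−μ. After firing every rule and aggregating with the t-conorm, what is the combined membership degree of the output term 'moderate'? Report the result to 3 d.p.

R1: cool=0.56, partial=0.95; AND[a·b] → w = 0.5320
R2: warm=0.62, clear=0.33; AND[a·b] → w = 0.2046
R3: ¬hot=1−0.07=0.93, ¬clear=1−0.33=0.67; AND[a·b] → w = 0.6231
R4: hot=0.07 → w = 0.0700
R5: partial=0.95, warm=0.62; OR[a + b − a·b] → w = 0.9810
Rules with consequent 'moderate': {R2, R3} → strengths 0.2046, 0.6231
Aggregate via t-conorm [a + b − a·b]: 0.7002

0.700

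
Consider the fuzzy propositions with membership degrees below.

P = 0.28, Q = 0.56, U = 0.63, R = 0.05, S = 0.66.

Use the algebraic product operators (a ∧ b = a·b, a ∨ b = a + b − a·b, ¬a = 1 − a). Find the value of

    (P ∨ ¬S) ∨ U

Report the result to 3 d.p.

0.824

¬S = 1 − 0.6600 = 0.3400
P ∨ ¬S = a + b − a·b on (0.2800, 0.3400) = 0.5248
(P ∨ ¬S) ∨ U = a + b − a·b on (0.5248, 0.6300) = 0.8242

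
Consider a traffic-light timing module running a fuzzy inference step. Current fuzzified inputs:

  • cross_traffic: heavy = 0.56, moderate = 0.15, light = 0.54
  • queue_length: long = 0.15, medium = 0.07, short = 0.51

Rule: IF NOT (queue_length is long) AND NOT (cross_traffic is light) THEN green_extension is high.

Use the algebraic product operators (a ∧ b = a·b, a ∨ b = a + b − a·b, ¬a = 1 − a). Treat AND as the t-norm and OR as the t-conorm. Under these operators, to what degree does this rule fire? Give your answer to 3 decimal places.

firing strength: ¬long=1−0.15=0.85, ¬light=1−0.54=0.46; AND[a·b] → w = 0.3910

0.391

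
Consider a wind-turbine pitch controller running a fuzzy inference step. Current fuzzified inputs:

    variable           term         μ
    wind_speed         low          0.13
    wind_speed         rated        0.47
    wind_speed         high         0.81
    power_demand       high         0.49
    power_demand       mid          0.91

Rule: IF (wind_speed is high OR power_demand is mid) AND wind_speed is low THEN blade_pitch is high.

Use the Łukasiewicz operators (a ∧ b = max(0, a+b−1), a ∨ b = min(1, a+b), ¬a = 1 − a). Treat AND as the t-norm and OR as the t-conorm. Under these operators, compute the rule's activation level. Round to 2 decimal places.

0.13

firing strength: (high=0.81 OR mid=0.91) = 1.00; AND[max(0, a+b−1)] with low=0.13 → w = 0.13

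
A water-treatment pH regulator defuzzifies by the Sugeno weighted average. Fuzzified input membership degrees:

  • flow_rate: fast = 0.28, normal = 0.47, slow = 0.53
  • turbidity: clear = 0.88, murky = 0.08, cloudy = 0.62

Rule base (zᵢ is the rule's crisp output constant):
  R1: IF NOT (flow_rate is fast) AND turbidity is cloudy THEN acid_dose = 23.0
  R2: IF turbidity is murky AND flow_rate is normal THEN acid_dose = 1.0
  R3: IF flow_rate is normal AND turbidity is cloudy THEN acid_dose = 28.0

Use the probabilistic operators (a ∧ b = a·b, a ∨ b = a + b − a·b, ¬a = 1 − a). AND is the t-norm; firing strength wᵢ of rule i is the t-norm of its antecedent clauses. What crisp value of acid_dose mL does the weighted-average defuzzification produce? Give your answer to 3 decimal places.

23.812

R1 (z=23.0): ¬fast=1−0.28=0.72, cloudy=0.62; AND[a·b] → w = 0.4464
R2 (z=1.0): murky=0.08, normal=0.47; AND[a·b] → w = 0.0376
R3 (z=28.0): normal=0.47, cloudy=0.62; AND[a·b] → w = 0.2914
Weighted average = (0.4464·23.0 + 0.0376·1.0 + 0.2914·28.0) / (0.4464 + 0.0376 + 0.2914)
  = 18.4640 / 0.7754 = 23.812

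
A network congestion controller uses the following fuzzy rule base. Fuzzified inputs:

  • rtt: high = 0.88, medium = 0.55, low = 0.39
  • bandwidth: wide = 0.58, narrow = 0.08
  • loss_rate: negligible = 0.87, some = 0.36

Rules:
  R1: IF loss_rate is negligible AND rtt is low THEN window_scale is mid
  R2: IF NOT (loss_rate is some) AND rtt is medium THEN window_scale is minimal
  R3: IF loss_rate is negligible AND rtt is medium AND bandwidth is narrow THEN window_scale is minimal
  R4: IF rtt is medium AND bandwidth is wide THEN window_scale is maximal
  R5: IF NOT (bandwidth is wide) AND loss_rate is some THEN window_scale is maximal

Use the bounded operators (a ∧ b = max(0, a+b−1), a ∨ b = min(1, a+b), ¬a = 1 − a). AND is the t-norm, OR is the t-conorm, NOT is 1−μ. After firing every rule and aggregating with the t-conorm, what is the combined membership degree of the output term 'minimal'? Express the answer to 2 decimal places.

0.19

R1: negligible=0.87, low=0.39; AND[max(0, a+b−1)] → w = 0.26
R2: ¬some=1−0.36=0.64, medium=0.55; AND[max(0, a+b−1)] → w = 0.19
R3: negligible=0.87, medium=0.55, narrow=0.08; AND[max(0, a+b−1)] → w = 0.00
R4: medium=0.55, wide=0.58; AND[max(0, a+b−1)] → w = 0.13
R5: ¬wide=1−0.58=0.42, some=0.36; AND[max(0, a+b−1)] → w = 0.00
Rules with consequent 'minimal': {R2, R3} → strengths 0.19, 0.00
Aggregate via t-conorm [min(1, a+b)]: 0.19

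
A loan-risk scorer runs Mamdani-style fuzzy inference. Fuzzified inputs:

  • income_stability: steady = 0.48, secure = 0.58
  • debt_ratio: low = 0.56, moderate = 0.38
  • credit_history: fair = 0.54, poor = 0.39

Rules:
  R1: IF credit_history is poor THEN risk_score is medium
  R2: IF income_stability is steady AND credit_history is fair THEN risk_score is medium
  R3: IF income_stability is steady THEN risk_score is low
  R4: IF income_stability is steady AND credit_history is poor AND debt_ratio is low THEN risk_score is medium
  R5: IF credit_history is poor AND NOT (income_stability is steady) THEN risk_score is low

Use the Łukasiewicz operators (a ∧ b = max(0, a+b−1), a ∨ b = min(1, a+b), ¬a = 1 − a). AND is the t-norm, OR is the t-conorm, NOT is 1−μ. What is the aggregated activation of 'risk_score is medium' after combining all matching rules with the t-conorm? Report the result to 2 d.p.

0.41

R1: poor=0.39 → w = 0.39
R2: steady=0.48, fair=0.54; AND[max(0, a+b−1)] → w = 0.02
R3: steady=0.48 → w = 0.48
R4: steady=0.48, poor=0.39, low=0.56; AND[max(0, a+b−1)] → w = 0.00
R5: poor=0.39, ¬steady=1−0.48=0.52; AND[max(0, a+b−1)] → w = 0.00
Rules with consequent 'medium': {R1, R2, R4} → strengths 0.39, 0.02, 0.00
Aggregate via t-conorm [min(1, a+b)]: 0.41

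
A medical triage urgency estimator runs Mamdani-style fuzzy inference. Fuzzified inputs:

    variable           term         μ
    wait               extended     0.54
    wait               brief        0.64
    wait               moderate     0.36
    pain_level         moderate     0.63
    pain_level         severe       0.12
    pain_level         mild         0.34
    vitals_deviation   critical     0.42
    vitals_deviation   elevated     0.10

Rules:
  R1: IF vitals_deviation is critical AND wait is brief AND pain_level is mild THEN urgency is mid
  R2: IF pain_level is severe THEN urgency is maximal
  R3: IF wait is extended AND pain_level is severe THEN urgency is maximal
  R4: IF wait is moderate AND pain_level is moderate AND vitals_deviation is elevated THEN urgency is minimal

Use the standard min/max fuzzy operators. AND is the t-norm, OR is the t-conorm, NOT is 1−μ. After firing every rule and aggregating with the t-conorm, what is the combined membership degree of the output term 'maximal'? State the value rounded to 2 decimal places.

R1: critical=0.42, brief=0.64, mild=0.34; AND[min(a, b)] → w = 0.34
R2: severe=0.12 → w = 0.12
R3: extended=0.54, severe=0.12; AND[min(a, b)] → w = 0.12
R4: moderate=0.36, moderate=0.63, elevated=0.10; AND[min(a, b)] → w = 0.10
Rules with consequent 'maximal': {R2, R3} → strengths 0.12, 0.12
Aggregate via t-conorm [max(a, b)]: 0.12

0.12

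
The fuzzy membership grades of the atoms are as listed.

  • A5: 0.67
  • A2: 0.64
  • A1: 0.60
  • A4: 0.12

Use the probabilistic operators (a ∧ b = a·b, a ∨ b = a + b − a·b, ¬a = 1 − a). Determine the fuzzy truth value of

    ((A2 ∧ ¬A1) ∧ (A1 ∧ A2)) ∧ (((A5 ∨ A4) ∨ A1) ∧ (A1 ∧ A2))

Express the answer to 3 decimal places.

0.033

¬A1 = 1 − 0.6000 = 0.4000
A2 ∧ ¬A1 = a·b on (0.6400, 0.4000) = 0.2560
A1 ∧ A2 = a·b on (0.6000, 0.6400) = 0.3840
(A2 ∧ ¬A1) ∧ (A1 ∧ A2) = a·b on (0.2560, 0.3840) = 0.0983
A5 ∨ A4 = a + b − a·b on (0.6700, 0.1200) = 0.7096
(A5 ∨ A4) ∨ A1 = a + b − a·b on (0.7096, 0.6000) = 0.8838
A1 ∧ A2 = a·b on (0.6000, 0.6400) = 0.3840
((A5 ∨ A4) ∨ A1) ∧ (A1 ∧ A2) = a·b on (0.8838, 0.3840) = 0.3394
((A2 ∧ ¬A1) ∧ (A1 ∧ A2)) ∧ (((A5 ∨ A4) ∨ A1) ∧ (A1 ∧ A2)) = a·b on (0.0983, 0.3394) = 0.0334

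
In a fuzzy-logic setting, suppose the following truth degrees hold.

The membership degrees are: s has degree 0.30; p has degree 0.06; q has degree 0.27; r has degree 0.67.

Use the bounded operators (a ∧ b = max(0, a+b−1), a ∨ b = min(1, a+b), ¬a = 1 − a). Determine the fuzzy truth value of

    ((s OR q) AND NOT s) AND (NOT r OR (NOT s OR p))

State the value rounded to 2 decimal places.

0.27

s OR q = min(1, a+b) on (0.30, 0.27) = 0.57
NOT s = 1 − 0.30 = 0.70
(s OR q) AND NOT s = max(0, a+b−1) on (0.57, 0.70) = 0.27
NOT r = 1 − 0.67 = 0.33
NOT s = 1 − 0.30 = 0.70
NOT s OR p = min(1, a+b) on (0.70, 0.06) = 0.76
NOT r OR (NOT s OR p) = min(1, a+b) on (0.33, 0.76) = 1.00
((s OR q) AND NOT s) AND (NOT r OR (NOT s OR p)) = max(0, a+b−1) on (0.27, 1.00) = 0.27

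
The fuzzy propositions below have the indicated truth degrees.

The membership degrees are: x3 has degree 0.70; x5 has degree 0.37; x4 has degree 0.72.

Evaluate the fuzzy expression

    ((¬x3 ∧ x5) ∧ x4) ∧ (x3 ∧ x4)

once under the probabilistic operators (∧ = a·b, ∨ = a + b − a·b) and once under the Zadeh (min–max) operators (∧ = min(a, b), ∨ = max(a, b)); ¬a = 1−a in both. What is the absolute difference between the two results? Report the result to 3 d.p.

Under probabilistic:
  ¬x3 = 1 − 0.7000 = 0.3000
  ¬x3 ∧ x5 = a·b on (0.3000, 0.3700) = 0.1110
  (¬x3 ∧ x5) ∧ x4 = a·b on (0.1110, 0.7200) = 0.0799
  x3 ∧ x4 = a·b on (0.7000, 0.7200) = 0.5040
  ((¬x3 ∧ x5) ∧ x4) ∧ (x3 ∧ x4) = a·b on (0.0799, 0.5040) = 0.0403
  → value = 0.0403
Under Zadeh (min–max):
  ¬x3 = 1 − 0.70 = 0.30
  ¬x3 ∧ x5 = min(a, b) on (0.30, 0.37) = 0.30
  (¬x3 ∧ x5) ∧ x4 = min(a, b) on (0.30, 0.72) = 0.30
  x3 ∧ x4 = min(a, b) on (0.70, 0.72) = 0.70
  ((¬x3 ∧ x5) ∧ x4) ∧ (x3 ∧ x4) = min(a, b) on (0.30, 0.70) = 0.30
  → value = 0.3000
|0.0403 − 0.3000| = 0.260

0.260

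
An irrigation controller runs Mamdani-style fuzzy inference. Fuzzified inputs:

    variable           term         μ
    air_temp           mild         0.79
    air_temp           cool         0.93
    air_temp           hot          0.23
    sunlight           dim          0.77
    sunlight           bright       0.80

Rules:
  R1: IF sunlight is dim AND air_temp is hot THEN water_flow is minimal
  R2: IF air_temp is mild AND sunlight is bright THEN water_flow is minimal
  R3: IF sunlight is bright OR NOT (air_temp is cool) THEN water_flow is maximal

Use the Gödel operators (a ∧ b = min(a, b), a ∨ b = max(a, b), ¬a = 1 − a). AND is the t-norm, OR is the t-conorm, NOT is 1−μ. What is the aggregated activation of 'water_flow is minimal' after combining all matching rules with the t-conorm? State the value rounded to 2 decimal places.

R1: dim=0.77, hot=0.23; AND[min(a, b)] → w = 0.23
R2: mild=0.79, bright=0.80; AND[min(a, b)] → w = 0.79
R3: bright=0.80, ¬cool=1−0.93=0.07; OR[max(a, b)] → w = 0.80
Rules with consequent 'minimal': {R1, R2} → strengths 0.23, 0.79
Aggregate via t-conorm [max(a, b)]: 0.79

0.79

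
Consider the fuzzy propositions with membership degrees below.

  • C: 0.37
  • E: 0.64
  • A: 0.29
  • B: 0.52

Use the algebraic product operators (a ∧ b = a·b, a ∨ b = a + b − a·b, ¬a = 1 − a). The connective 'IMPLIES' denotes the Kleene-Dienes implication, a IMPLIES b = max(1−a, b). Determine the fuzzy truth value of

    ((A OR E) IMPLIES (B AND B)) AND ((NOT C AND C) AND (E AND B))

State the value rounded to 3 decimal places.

0.021

A OR E = a + b − a·b on (0.2900, 0.6400) = 0.7444
B AND B = a·b on (0.5200, 0.5200) = 0.2704
(A OR E) IMPLIES (B AND B)  [Kleene-Dienes: max(1−a, b)] with a=0.7444, b=0.2704 → 0.2704
NOT C = 1 − 0.3700 = 0.6300
NOT C AND C = a·b on (0.6300, 0.3700) = 0.2331
E AND B = a·b on (0.6400, 0.5200) = 0.3328
(NOT C AND C) AND (E AND B) = a·b on (0.2331, 0.3328) = 0.0776
((A OR E) IMPLIES (B AND B)) AND ((NOT C AND C) AND (E AND B)) = a·b on (0.2704, 0.0776) = 0.0210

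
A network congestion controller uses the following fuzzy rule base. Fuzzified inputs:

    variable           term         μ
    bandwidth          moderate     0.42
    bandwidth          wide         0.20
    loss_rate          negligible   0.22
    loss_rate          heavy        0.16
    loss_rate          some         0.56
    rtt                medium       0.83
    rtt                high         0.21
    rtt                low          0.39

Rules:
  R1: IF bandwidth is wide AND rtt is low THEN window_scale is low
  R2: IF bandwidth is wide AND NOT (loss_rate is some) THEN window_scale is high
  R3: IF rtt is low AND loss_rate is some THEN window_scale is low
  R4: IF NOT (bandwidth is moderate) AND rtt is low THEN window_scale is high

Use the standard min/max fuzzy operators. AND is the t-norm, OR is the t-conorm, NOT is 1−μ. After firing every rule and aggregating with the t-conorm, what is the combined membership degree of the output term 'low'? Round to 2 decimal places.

R1: wide=0.20, low=0.39; AND[min(a, b)] → w = 0.20
R2: wide=0.20, ¬some=1−0.56=0.44; AND[min(a, b)] → w = 0.20
R3: low=0.39, some=0.56; AND[min(a, b)] → w = 0.39
R4: ¬moderate=1−0.42=0.58, low=0.39; AND[min(a, b)] → w = 0.39
Rules with consequent 'low': {R1, R3} → strengths 0.20, 0.39
Aggregate via t-conorm [max(a, b)]: 0.39

0.39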